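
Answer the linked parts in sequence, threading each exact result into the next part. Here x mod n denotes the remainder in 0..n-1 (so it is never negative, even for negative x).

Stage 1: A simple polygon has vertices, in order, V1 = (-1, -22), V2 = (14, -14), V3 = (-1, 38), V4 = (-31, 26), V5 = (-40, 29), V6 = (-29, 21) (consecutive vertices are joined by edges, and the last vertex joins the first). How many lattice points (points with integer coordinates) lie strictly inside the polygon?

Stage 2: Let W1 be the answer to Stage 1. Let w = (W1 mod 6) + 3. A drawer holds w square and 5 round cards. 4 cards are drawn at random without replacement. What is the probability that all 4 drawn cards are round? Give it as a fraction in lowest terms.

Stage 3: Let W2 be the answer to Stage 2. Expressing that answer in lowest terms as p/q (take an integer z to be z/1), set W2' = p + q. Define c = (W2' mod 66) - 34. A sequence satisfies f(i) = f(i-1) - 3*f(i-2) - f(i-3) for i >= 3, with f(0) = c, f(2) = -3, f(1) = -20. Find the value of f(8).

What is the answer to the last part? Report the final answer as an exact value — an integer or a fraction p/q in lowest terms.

1454

Stage 1: cross terms: (-1*-14 - 14*-22)=322, (14*38 - -1*-14)=518, (-1*26 - -31*38)=1152, (-31*29 - -40*26)=141, (-40*21 - -29*29)=1, (-29*-22 - -1*21)=659; twice the area = |2793| = 2793; area = 2793/2; boundary points = 1 + 1 + 6 + 3 + 1 + 1 = 13; strictly interior points = area - boundary/2 + 1 = 1391; answer 1391
Stage 2: W1 = 1391; w = 8; total draws C(13,4) = 715; favorable C(5,4) = 5; P = 1/143; answer 1/143
Stage 3: W2 = 1/143; threaded value p + q = 144; c = -22; f(3) = 1*(-3) - 3*(-20) - 1*(-22) = 79; iterating: f(3)=79, f(4)=108, f(5)=-126, f(6)=-529, f(7)=-259, f(8)=1454; answer 1454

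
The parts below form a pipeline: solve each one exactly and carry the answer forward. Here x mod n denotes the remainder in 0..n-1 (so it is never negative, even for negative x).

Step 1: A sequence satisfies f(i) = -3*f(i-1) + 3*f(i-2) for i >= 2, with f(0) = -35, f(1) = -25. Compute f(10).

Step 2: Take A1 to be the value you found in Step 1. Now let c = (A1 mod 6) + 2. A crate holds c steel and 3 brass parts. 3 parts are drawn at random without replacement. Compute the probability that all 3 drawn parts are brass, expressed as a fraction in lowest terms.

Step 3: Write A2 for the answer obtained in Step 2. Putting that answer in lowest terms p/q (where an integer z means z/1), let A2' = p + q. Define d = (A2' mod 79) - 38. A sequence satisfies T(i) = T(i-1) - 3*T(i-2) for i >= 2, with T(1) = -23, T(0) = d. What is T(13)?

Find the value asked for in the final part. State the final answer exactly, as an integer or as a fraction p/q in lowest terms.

Step 1: f(2) = -3*(-25) + 3*(-35) = -30; iterating: f(2)=-30, f(3)=15, f(4)=-135, f(5)=450, f(6)=-1755, f(7)=6615, f(8)=-25110, f(9)=95175, f(10)=-360855; answer -360855
Step 2: A1 = -360855; c = 5; total draws C(8,3) = 56; favorable C(3,3) = 1; P = 1/56; answer 1/56
Step 3: A2 = 1/56; threaded value p + q = 57; d = 19; T(2) = 1*(-23) - 3*(19) = -80; iterating: T(2)=-80, T(3)=-11, T(4)=229, T(5)=262, T(6)=-425, T(7)=-1211, T(8)=64, T(9)=3697, T(10)=3505, T(11)=-7586, T(12)=-18101, T(13)=4657; answer 4657

4657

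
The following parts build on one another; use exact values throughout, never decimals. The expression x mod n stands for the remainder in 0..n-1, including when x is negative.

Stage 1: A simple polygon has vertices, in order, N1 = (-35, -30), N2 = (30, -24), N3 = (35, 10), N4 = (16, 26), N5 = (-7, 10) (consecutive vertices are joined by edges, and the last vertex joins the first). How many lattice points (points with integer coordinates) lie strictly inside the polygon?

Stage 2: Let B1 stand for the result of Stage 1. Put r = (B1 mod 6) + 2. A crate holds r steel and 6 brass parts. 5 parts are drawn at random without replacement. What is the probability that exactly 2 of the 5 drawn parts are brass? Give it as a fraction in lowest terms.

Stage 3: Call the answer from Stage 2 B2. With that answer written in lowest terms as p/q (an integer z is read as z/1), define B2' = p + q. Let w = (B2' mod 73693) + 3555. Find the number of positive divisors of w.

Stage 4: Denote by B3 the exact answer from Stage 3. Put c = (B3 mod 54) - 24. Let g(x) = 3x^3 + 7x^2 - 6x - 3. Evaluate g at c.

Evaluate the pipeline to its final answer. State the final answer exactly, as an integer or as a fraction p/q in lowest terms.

-21083

Stage 1: cross terms: (-35*-24 - 30*-30)=1740, (30*10 - 35*-24)=1140, (35*26 - 16*10)=750, (16*10 - -7*26)=342, (-7*-30 - -35*10)=560; twice the area = |4532| = 4532; area = 2266; boundary points = 1 + 1 + 1 + 1 + 4 = 8; strictly interior points = area - boundary/2 + 1 = 2263; answer 2263
Stage 2: B1 = 2263; r = 3; total draws C(9,5) = 126; favorable C(6,2)*C(3,3) = 15; P = 5/42; answer 5/42
Stage 3: B2 = 5/42; threaded value p + q = 47; w = 3602; 3602 = 2 * 1801; number of divisors = (1+1) * (1+1) = 4; answer 4
Stage 4: B3 = 4; c = -20; 3*(-20)^3 + 7*(-20)^2 - 6*(-20)^1 - 3 = (-24000) + (2800) + (120) + (-3) = -21083; answer -21083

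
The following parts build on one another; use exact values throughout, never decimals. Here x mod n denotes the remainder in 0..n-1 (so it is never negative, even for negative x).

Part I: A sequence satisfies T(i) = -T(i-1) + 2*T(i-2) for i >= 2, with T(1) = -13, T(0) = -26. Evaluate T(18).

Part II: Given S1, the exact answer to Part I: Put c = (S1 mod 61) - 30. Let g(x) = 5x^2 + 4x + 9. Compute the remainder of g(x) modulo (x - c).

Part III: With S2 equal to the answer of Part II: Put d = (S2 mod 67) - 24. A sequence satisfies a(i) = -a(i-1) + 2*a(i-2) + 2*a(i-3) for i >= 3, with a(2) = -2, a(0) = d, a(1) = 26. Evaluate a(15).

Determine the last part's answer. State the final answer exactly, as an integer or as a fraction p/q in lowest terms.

Part I: T(2) = -1*(-13) + 2*(-26) = -39; iterating: T(2)=-39, T(3)=13, T(4)=-91, T(5)=117, T(6)=-299, T(7)=533, T(8)=-1131, T(9)=2197, T(10)=-4459, T(11)=8853, T(12)=-17771, T(13)=35477, T(14)=-71019, T(15)=141973, T(16)=-284011, T(17)=567957, T(18)=-1135979; answer -1135979
Part II: S1 = -1135979; c = -6; remainder = value at the root: 5*(-6)^2 + 4*(-6)^1 + 9 = (180) + (-24) + (9) = 165; answer 165
Part III: S2 = 165; d = 7; a(3) = -1*(-2) + 2*(26) + 2*(7) = 68; iterating: a(3)=68, a(4)=-20, a(5)=152, a(6)=-56, a(7)=320, a(8)=-128, a(9)=656, a(10)=-272, a(11)=1328, a(12)=-560, a(13)=2672, a(14)=-1136, a(15)=5360; answer 5360

5360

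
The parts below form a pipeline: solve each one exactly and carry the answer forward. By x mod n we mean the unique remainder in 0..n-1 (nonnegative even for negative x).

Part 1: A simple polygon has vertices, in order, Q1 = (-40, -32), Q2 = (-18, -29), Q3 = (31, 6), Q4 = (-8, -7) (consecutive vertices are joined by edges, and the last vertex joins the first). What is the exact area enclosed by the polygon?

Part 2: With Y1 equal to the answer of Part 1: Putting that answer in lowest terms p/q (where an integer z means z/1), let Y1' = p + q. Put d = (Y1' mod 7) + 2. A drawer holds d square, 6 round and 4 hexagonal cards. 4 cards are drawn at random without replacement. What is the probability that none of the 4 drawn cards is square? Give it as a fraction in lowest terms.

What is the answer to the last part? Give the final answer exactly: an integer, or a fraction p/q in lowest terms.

Part 1: cross terms: (-40*-29 - -18*-32)=584, (-18*6 - 31*-29)=791, (31*-7 - -8*6)=-169, (-8*-32 - -40*-7)=-24; twice the area = |1182| = 1182; area = 591; answer 591
Part 2: Y1 = 591; threaded value p + q = 592; d = 6; total draws C(16,4) = 1820; favorable C(10,4) = 210; P = 3/26; answer 3/26

3/26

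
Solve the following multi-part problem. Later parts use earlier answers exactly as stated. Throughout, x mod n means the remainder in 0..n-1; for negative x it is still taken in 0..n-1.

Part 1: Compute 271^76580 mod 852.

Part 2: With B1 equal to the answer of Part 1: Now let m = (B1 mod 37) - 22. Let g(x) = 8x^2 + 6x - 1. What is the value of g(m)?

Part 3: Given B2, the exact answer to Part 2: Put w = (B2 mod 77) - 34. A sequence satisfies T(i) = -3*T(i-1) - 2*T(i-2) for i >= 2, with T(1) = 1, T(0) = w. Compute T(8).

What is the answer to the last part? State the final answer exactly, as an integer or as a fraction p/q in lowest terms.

Part 1: squarings mod 852: 271^1=271, 271^2=169, 271^4=445, 271^8=361, 271^16=817, 271^32=373, 271^64=253, 271^128=109, 271^256=805, 271^512=505, 271^1024=277, 271^2048=49, 271^4096=697, 271^8192=169, 271^16384=445, 271^32768=361, 271^65536=817; 271^76580 = 271^4 * 271^32 * 271^256 * 271^512 * 271^2048 * 271^8192 * 271^65536 = 1 (mod 852); answer 1
Part 2: B1 = 1; m = -21; 8*(-21)^2 + 6*(-21)^1 - 1 = (3528) + (-126) + (-1) = 3401; answer 3401
Part 3: B2 = 3401; w = -21; T(2) = -3*(1) - 2*(-21) = 39; iterating: T(2)=39, T(3)=-119, T(4)=279, T(5)=-599, T(6)=1239, T(7)=-2519, T(8)=5079; answer 5079

5079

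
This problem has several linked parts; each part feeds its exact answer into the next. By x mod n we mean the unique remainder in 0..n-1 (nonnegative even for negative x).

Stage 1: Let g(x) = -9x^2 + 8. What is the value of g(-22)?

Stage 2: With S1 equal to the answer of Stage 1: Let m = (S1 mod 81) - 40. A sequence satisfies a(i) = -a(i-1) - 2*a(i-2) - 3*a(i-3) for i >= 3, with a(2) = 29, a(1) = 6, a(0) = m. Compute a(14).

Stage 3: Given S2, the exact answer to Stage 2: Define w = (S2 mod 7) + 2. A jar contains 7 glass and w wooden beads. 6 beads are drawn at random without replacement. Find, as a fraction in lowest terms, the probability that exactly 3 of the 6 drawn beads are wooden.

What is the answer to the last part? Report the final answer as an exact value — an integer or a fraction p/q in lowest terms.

175/429

Stage 1: -9*(-22)^2 + 8 = (-4356) + (8) = -4348; answer -4348
Stage 2: S1 = -4348; m = -14; a(3) = -1*(29) - 2*(6) - 3*(-14) = 1; iterating: a(3)=1, a(4)=-77, a(5)=-12, a(6)=163, a(7)=92, a(8)=-382, a(9)=-291, a(10)=779, a(11)=949, a(12)=-1634, a(13)=-2601, a(14)=3022; answer 3022
Stage 3: S2 = 3022; w = 7; total draws C(14,6) = 3003; favorable C(7,3)*C(7,3) = 1225; P = 175/429; answer 175/429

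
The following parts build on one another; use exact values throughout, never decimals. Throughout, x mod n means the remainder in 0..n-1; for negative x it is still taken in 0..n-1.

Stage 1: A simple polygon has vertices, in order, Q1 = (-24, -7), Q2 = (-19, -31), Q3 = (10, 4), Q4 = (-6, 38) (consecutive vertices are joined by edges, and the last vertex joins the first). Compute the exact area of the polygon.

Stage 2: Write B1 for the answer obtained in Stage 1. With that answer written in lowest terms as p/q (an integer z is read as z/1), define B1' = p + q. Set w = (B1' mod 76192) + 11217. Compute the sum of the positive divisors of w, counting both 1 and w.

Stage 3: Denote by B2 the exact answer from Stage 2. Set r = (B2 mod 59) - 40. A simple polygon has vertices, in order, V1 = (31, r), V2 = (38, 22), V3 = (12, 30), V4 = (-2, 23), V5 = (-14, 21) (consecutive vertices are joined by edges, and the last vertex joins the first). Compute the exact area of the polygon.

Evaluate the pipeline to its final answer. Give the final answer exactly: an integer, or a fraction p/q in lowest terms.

Stage 1: cross terms: (-24*-31 - -19*-7)=611, (-19*4 - 10*-31)=234, (10*38 - -6*4)=404, (-6*-7 - -24*38)=954; twice the area = |2203| = 2203; area = 2203/2; answer 2203/2
Stage 2: B1 = 2203/2; threaded value p + q = 2205; w = 13422; 13422 = 2 * 3 * 2237; sigma = (1 + 2) * (1 + 3) * (1 + 2237) = 3 * 4 * 2238 = 26856; answer 26856
Stage 3: B2 = 26856; r = -29; cross terms: (31*22 - 38*-29)=1784, (38*30 - 12*22)=876, (12*23 - -2*30)=336, (-2*21 - -14*23)=280, (-14*-29 - 31*21)=-245; twice the area = |3031| = 3031; area = 3031/2; answer 3031/2

3031/2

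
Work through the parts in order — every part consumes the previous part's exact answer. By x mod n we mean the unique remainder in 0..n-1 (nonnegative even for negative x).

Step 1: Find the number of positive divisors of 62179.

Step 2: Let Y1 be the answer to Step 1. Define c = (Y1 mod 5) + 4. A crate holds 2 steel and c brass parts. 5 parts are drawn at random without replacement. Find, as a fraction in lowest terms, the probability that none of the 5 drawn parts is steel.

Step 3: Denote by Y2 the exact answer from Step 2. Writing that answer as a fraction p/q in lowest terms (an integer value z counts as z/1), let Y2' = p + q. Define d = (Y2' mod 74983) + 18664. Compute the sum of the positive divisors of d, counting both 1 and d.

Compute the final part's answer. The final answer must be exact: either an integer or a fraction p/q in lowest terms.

33852

Step 1: 62179 = 13 * 4783; number of divisors = (1+1) * (1+1) = 4; answer 4
Step 2: Y1 = 4; c = 8; total draws C(10,5) = 252; favorable C(8,5) = 56; P = 2/9; answer 2/9
Step 3: Y2 = 2/9; threaded value p + q = 11; d = 18675; 18675 = 3^2 * 5^2 * 83; sigma = (1 + 3 + 9) * (1 + 5 + 25) * (1 + 83) = 13 * 31 * 84 = 33852; answer 33852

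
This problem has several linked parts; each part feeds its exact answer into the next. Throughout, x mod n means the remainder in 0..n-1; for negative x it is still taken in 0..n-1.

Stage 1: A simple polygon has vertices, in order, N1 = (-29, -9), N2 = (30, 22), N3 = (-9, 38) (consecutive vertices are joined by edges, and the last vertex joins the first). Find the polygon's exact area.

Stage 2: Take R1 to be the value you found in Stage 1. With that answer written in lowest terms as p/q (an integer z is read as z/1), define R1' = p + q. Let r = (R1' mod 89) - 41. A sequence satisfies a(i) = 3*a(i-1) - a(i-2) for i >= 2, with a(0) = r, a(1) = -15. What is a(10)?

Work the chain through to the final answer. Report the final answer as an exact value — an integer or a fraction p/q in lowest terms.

Stage 1: cross terms: (-29*22 - 30*-9)=-368, (30*38 - -9*22)=1338, (-9*-9 - -29*38)=1183; twice the area = |2153| = 2153; area = 2153/2; answer 2153/2
Stage 2: R1 = 2153/2; threaded value p + q = 2155; r = -22; a(2) = 3*(-15) - 1*(-22) = -23; iterating: a(2)=-23, a(3)=-54, a(4)=-139, a(5)=-363, a(6)=-950, a(7)=-2487, a(8)=-6511, a(9)=-17046, a(10)=-44627; answer -44627

-44627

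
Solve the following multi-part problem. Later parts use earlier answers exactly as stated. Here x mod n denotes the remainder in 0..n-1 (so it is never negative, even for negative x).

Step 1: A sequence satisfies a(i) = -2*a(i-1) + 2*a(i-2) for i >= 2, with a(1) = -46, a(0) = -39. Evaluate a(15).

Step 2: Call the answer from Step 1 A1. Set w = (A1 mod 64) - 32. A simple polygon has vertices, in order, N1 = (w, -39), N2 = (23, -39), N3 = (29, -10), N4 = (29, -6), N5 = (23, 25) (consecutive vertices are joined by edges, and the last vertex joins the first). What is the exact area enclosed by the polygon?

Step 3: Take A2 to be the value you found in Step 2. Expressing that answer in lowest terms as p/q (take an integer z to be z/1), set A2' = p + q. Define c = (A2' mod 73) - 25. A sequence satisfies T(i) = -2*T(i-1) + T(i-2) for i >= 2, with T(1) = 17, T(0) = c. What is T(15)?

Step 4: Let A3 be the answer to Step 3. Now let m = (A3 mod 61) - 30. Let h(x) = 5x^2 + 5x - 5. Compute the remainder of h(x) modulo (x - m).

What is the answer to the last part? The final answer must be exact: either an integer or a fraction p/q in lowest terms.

2305

Step 1: a(2) = -2*(-46) + 2*(-39) = 14; iterating: a(2)=14, a(3)=-120, a(4)=268, a(5)=-776, a(6)=2088, a(7)=-5728, a(8)=15632, a(9)=-42720, a(10)=116704, a(11)=-318848, a(12)=871104, a(13)=-2379904, a(14)=6502016, a(15)=-17763840; answer -17763840
Step 2: A1 = -17763840; w = -32; cross terms: (-32*-39 - 23*-39)=2145, (23*-10 - 29*-39)=901, (29*-6 - 29*-10)=116, (29*25 - 23*-6)=863, (23*-39 - -32*25)=-97; twice the area = |3928| = 3928; area = 1964; answer 1964
Step 3: A2 = 1964; threaded value p + q = 1965; c = 42; T(2) = -2*(17) + 1*(42) = 8; iterating: T(2)=8, T(3)=1, T(4)=6, T(5)=-11, T(6)=28, T(7)=-67, T(8)=162, T(9)=-391, T(10)=944, T(11)=-2279, T(12)=5502, T(13)=-13283, T(14)=32068, T(15)=-77419; answer -77419
Step 4: A3 = -77419; m = 21; remainder = value at the root: 5*(21)^2 + 5*(21)^1 - 5 = (2205) + (105) + (-5) = 2305; answer 2305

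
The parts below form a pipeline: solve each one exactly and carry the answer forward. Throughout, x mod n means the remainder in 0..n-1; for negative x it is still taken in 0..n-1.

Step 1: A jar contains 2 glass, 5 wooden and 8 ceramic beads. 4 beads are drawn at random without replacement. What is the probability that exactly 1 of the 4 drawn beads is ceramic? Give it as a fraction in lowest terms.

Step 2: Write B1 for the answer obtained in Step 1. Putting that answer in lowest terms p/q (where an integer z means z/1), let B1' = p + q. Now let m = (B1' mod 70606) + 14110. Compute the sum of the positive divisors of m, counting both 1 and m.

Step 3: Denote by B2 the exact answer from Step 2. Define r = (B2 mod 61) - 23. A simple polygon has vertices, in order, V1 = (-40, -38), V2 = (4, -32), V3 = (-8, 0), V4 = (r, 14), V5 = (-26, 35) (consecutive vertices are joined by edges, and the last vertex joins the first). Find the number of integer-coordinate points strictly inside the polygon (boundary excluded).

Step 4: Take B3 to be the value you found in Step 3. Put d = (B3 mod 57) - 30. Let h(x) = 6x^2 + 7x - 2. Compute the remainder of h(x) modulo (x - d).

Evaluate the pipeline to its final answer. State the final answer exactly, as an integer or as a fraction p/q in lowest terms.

341

Step 1: total draws C(15,4) = 1365; favorable C(8,1)*C(7,3) = 280; P = 8/39; answer 8/39
Step 2: B1 = 8/39; threaded value p + q = 47; m = 14157; 14157 = 3^2 * 11^2 * 13; sigma = (1 + 3 + 9) * (1 + 11 + 121) * (1 + 13) = 13 * 133 * 14 = 24206; answer 24206
Step 3: B2 = 24206; r = 27; cross terms: (-40*-32 - 4*-38)=1432, (4*0 - -8*-32)=-256, (-8*14 - 27*0)=-112, (27*35 - -26*14)=1309, (-26*-38 - -40*35)=2388; twice the area = |4761| = 4761; area = 4761/2; boundary points = 2 + 4 + 7 + 1 + 1 = 15; strictly interior points = area - boundary/2 + 1 = 2374; answer 2374
Step 4: B3 = 2374; d = 7; remainder = value at the root: 6*(7)^2 + 7*(7)^1 - 2 = (294) + (49) + (-2) = 341; answer 341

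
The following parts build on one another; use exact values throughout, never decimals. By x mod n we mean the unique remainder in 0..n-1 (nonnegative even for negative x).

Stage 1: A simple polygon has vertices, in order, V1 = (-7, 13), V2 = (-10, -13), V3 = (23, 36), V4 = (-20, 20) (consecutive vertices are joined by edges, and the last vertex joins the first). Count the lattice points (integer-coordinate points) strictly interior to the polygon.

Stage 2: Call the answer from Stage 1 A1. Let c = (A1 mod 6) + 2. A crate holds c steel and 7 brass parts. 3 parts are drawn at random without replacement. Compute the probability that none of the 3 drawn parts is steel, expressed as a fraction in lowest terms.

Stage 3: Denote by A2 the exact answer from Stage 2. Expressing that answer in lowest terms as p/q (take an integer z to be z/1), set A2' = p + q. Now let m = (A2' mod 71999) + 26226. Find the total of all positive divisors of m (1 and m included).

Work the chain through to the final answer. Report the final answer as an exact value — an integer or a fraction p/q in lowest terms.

Stage 1: cross terms: (-7*-13 - -10*13)=221, (-10*36 - 23*-13)=-61, (23*20 - -20*36)=1180, (-20*13 - -7*20)=-120; twice the area = |1220| = 1220; area = 610; boundary points = 1 + 1 + 1 + 1 = 4; strictly interior points = area - boundary/2 + 1 = 609; answer 609
Stage 2: A1 = 609; c = 5; total draws C(12,3) = 220; favorable C(7,3) = 35; P = 7/44; answer 7/44
Stage 3: A2 = 7/44; threaded value p + q = 51; m = 26277; 26277 = 3 * 19 * 461; sigma = (1 + 3) * (1 + 19) * (1 + 461) = 4 * 20 * 462 = 36960; answer 36960

36960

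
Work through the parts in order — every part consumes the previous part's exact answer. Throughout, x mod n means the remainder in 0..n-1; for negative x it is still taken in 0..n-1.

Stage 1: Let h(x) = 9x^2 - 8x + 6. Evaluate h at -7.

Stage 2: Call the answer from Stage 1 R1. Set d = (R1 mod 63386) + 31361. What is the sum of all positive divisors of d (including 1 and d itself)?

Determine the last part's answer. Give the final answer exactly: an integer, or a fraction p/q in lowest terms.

68400

Stage 1: 9*(-7)^2 - 8*(-7)^1 + 6 = (441) + (56) + (6) = 503; answer 503
Stage 2: R1 = 503; d = 31864; 31864 = 2^3 * 7 * 569; sigma = (1 + 2 + 4 + 8) * (1 + 7) * (1 + 569) = 15 * 8 * 570 = 68400; answer 68400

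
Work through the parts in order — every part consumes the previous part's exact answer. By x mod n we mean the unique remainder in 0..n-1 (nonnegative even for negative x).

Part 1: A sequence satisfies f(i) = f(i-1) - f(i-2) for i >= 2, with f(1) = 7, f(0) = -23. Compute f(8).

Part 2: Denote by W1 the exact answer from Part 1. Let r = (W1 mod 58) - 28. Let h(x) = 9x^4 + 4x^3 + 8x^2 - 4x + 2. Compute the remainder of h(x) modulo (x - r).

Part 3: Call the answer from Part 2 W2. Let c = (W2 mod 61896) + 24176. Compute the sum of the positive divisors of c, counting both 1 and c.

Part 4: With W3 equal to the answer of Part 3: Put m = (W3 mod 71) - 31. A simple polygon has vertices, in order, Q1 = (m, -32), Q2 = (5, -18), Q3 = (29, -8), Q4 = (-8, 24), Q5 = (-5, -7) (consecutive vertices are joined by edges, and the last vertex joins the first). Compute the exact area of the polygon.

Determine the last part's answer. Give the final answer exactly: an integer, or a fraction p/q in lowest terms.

1841/2

Part 1: f(2) = 1*(7) - 1*(-23) = 30; iterating: f(2)=30, f(3)=23, f(4)=-7, f(5)=-30, f(6)=-23, f(7)=7, f(8)=30; answer 30
Part 2: W1 = 30; r = 2; remainder = value at the root: 9*(2)^4 + 4*(2)^3 + 8*(2)^2 - 4*(2)^1 + 2 = (144) + (32) + (32) + (-8) + (2) = 202; answer 202
Part 3: W2 = 202; c = 24378; 24378 = 2 * 3 * 17 * 239; sigma = (1 + 2) * (1 + 3) * (1 + 17) * (1 + 239) = 3 * 4 * 18 * 240 = 51840; answer 51840
Part 4: W3 = 51840; m = -21; cross terms: (-21*-18 - 5*-32)=538, (5*-8 - 29*-18)=482, (29*24 - -8*-8)=632, (-8*-7 - -5*24)=176, (-5*-32 - -21*-7)=13; twice the area = |1841| = 1841; area = 1841/2; answer 1841/2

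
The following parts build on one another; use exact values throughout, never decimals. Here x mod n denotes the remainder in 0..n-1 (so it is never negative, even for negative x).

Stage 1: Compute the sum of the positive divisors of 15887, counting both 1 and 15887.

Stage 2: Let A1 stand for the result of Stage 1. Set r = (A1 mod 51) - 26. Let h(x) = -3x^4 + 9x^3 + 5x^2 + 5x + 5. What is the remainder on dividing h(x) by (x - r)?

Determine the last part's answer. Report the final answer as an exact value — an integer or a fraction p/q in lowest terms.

Stage 1: 15887 is prime, so its only divisors are 1 and 15887; sigma = 1 + 15887 = 15888; answer 15888
Stage 2: A1 = 15888; r = 1; remainder = value at the root: -3*(1)^4 + 9*(1)^3 + 5*(1)^2 + 5*(1)^1 + 5 = (-3) + (9) + (5) + (5) + (5) = 21; answer 21

21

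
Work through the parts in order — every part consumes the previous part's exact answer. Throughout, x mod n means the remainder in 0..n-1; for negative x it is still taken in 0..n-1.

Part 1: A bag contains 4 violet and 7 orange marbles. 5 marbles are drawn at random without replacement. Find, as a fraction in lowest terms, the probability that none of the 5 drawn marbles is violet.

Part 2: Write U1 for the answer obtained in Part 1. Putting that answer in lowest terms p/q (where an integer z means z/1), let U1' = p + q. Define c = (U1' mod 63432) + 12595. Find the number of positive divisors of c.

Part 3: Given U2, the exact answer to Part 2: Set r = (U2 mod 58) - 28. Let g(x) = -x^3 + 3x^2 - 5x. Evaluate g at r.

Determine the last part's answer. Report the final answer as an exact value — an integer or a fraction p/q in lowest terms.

Part 1: total draws C(11,5) = 462; favorable C(7,5) = 21; P = 1/22; answer 1/22
Part 2: U1 = 1/22; threaded value p + q = 23; c = 12618; 12618 = 2 * 3^2 * 701; number of divisors = (1+1) * (2+1) * (1+1) = 12; answer 12
Part 3: U2 = 12; r = -16; -1*(-16)^3 + 3*(-16)^2 - 5*(-16)^1 = (4096) + (768) + (80) = 4944; answer 4944

4944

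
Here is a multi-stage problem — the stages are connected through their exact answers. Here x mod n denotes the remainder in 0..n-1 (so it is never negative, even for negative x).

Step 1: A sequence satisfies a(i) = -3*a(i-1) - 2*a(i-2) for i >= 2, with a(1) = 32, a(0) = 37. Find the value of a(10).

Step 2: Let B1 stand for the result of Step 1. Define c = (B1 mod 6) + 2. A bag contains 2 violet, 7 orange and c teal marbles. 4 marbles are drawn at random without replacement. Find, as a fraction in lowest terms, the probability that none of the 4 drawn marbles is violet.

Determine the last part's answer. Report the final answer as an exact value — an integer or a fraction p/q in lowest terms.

11/21

Step 1: a(2) = -3*(32) - 2*(37) = -170; iterating: a(2)=-170, a(3)=446, a(4)=-998, a(5)=2102, a(6)=-4310, a(7)=8726, a(8)=-17558, a(9)=35222, a(10)=-70550; answer -70550
Step 2: B1 = -70550; c = 6; total draws C(15,4) = 1365; favorable C(13,4) = 715; P = 11/21; answer 11/21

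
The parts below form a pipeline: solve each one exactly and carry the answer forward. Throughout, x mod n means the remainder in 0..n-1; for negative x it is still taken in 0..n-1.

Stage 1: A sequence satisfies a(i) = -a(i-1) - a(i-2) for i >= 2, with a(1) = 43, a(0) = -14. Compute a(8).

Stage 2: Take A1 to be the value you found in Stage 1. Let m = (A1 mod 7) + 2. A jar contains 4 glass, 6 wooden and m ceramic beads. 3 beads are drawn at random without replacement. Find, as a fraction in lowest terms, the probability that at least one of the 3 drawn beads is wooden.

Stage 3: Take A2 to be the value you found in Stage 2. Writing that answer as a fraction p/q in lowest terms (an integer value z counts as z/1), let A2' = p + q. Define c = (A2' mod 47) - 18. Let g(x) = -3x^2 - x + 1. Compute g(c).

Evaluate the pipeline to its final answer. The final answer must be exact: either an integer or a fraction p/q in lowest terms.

-113

Stage 1: a(2) = -1*(43) - 1*(-14) = -29; iterating: a(2)=-29, a(3)=-14, a(4)=43, a(5)=-29, a(6)=-14, a(7)=43, a(8)=-29; answer -29
Stage 2: A1 = -29; m = 8; total draws C(18,3) = 816; complement C(12,3) = 220; favorable 816 - 220 = 596; P = 149/204; answer 149/204
Stage 3: A2 = 149/204; threaded value p + q = 353; c = 6; -3*(6)^2 - 1*(6)^1 + 1 = (-108) + (-6) + (1) = -113; answer -113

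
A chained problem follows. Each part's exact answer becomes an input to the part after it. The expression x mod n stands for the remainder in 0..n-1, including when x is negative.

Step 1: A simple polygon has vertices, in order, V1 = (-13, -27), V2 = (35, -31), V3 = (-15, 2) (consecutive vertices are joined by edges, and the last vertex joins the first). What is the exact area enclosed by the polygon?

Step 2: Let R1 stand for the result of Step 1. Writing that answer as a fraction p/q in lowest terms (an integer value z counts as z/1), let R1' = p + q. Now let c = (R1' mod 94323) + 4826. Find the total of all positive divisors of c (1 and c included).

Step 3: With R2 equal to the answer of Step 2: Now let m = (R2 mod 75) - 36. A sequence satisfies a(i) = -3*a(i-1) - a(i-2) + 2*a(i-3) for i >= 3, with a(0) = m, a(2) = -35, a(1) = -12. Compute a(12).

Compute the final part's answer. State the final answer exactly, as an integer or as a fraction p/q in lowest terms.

-205735

Step 1: cross terms: (-13*-31 - 35*-27)=1348, (35*2 - -15*-31)=-395, (-15*-27 - -13*2)=431; twice the area = |1384| = 1384; area = 692; answer 692
Step 2: R1 = 692; threaded value p + q = 693; c = 5519; 5519 is prime, so its only divisors are 1 and 5519; sigma = 1 + 5519 = 5520; answer 5520
Step 3: R2 = 5520; m = 9; a(3) = -3*(-35) - 1*(-12) + 2*(9) = 135; iterating: a(3)=135, a(4)=-394, a(5)=977, a(6)=-2267, a(7)=5036, a(8)=-10887, a(9)=23091, a(10)=-48314, a(11)=100077, a(12)=-205735; answer -205735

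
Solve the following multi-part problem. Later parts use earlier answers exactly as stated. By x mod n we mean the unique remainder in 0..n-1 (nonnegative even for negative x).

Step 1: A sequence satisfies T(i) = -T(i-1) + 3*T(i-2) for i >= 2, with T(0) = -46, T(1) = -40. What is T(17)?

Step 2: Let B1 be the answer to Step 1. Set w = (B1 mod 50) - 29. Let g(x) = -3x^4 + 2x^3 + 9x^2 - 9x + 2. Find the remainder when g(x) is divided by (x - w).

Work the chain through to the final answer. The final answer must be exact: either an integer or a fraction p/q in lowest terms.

Step 1: T(2) = -1*(-40) + 3*(-46) = -98; iterating: T(2)=-98, T(3)=-22, T(4)=-272, T(5)=206, T(6)=-1022, T(7)=1640, T(8)=-4706, T(9)=9626, T(10)=-23744, T(11)=52622, T(12)=-123854, T(13)=281720, T(14)=-653282, T(15)=1498442, T(16)=-3458288, T(17)=7953614; answer 7953614
Step 2: B1 = 7953614; w = -15; remainder = value at the root: -3*(-15)^4 + 2*(-15)^3 + 9*(-15)^2 - 9*(-15)^1 + 2 = (-151875) + (-6750) + (2025) + (135) + (2) = -156463; answer -156463

-156463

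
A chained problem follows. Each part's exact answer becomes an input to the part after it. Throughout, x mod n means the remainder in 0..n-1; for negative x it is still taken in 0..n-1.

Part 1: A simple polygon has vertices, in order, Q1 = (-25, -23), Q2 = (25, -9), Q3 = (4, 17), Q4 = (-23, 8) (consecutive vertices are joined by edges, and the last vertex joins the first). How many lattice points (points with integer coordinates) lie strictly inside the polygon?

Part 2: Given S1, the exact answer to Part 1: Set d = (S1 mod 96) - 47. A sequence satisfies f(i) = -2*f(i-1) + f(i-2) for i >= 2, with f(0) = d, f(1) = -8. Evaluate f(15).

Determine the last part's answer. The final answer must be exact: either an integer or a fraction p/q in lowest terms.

Part 1: cross terms: (-25*-9 - 25*-23)=800, (25*17 - 4*-9)=461, (4*8 - -23*17)=423, (-23*-23 - -25*8)=729; twice the area = |2413| = 2413; area = 2413/2; boundary points = 2 + 1 + 9 + 1 = 13; strictly interior points = area - boundary/2 + 1 = 1201; answer 1201
Part 2: S1 = 1201; d = 2; f(2) = -2*(-8) + 1*(2) = 18; iterating: f(2)=18, f(3)=-44, f(4)=106, f(5)=-256, f(6)=618, f(7)=-1492, f(8)=3602, f(9)=-8696, f(10)=20994, f(11)=-50684, f(12)=122362, f(13)=-295408, f(14)=713178, f(15)=-1721764; answer -1721764

-1721764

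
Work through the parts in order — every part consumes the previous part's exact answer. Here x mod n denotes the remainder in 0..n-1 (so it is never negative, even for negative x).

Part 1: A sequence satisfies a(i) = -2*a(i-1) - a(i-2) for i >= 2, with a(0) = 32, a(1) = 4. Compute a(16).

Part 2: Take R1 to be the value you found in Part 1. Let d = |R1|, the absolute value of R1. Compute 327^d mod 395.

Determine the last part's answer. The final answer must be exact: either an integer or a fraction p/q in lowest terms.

111

Part 1: a(2) = -2*(4) - 1*(32) = -40; iterating: a(2)=-40, a(3)=76, a(4)=-112, a(5)=148, a(6)=-184, a(7)=220, a(8)=-256, a(9)=292, a(10)=-328, a(11)=364, a(12)=-400, a(13)=436, a(14)=-472, a(15)=508, a(16)=-544; answer -544
Part 2: R1 = -544; d = 544; squarings mod 395: 327^1=327, 327^2=279, 327^4=26, 327^8=281, 327^16=356, 327^32=336, 327^64=321, 327^128=341, 327^256=151, 327^512=286; 327^544 = 327^32 * 327^512 = 111 (mod 395); answer 111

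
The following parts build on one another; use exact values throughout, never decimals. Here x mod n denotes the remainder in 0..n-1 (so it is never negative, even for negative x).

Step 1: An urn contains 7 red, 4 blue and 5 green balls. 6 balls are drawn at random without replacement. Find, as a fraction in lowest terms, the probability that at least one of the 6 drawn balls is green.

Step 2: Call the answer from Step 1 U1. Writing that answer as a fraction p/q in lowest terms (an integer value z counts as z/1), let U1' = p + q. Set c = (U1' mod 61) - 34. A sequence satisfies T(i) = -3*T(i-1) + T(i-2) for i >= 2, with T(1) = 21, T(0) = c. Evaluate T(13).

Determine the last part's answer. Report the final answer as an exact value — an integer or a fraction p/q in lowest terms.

Step 1: total draws C(16,6) = 8008; complement C(11,6) = 462; favorable 8008 - 462 = 7546; P = 49/52; answer 49/52
Step 2: U1 = 49/52; threaded value p + q = 101; c = 6; T(2) = -3*(21) + 1*(6) = -57; iterating: T(2)=-57, T(3)=192, T(4)=-633, T(5)=2091, T(6)=-6906, T(7)=22809, T(8)=-75333, T(9)=248808, T(10)=-821757, T(11)=2714079, T(12)=-8963994, T(13)=29606061; answer 29606061

29606061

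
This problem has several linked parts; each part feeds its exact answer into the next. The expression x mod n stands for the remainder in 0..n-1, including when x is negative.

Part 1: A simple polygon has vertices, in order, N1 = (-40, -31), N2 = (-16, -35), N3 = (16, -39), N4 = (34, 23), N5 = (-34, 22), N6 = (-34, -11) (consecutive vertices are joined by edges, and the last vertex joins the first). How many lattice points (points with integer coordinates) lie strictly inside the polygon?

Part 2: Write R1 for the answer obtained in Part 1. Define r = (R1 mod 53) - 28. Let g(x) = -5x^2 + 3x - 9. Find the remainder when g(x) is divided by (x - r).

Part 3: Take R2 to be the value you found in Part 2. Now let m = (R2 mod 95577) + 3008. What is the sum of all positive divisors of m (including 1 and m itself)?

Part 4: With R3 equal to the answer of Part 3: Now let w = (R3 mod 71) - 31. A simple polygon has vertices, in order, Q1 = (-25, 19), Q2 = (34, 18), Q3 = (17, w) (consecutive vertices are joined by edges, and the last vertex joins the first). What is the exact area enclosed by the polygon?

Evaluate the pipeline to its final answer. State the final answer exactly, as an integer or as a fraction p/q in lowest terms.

843/2

Part 1: cross terms: (-40*-35 - -16*-31)=904, (-16*-39 - 16*-35)=1184, (16*23 - 34*-39)=1694, (34*22 - -34*23)=1530, (-34*-11 - -34*22)=1122, (-34*-31 - -40*-11)=614; twice the area = |7048| = 7048; area = 3524; boundary points = 4 + 4 + 2 + 1 + 33 + 2 = 46; strictly interior points = area - boundary/2 + 1 = 3502; answer 3502
Part 2: R1 = 3502; r = -24; remainder = value at the root: -5*(-24)^2 + 3*(-24)^1 - 9 = (-2880) + (-72) + (-9) = -2961; answer -2961
Part 3: R2 = -2961; m = 95624; 95624 = 2^3 * 11953; sigma = (1 + 2 + 4 + 8) * (1 + 11953) = 15 * 11954 = 179310; answer 179310
Part 4: R3 = 179310; w = 4; cross terms: (-25*18 - 34*19)=-1096, (34*4 - 17*18)=-170, (17*19 - -25*4)=423; twice the area = |-843| = 843; area = 843/2; answer 843/2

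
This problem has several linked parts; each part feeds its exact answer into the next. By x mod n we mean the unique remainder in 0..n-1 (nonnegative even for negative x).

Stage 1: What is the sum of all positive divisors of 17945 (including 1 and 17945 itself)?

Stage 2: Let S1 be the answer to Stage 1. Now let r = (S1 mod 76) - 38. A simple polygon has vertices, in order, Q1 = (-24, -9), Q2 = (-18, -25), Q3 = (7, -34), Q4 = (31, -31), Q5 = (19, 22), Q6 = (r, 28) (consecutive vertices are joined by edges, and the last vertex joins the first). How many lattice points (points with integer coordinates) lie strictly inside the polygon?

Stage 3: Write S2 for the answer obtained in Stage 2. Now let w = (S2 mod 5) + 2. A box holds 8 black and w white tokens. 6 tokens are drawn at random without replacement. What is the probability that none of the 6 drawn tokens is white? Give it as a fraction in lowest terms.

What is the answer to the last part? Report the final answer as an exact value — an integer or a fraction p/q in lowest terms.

7/429

Stage 1: 17945 = 5 * 37 * 97; sigma = (1 + 5) * (1 + 37) * (1 + 97) = 6 * 38 * 98 = 22344; answer 22344
Stage 2: S1 = 22344; r = -38; cross terms: (-24*-25 - -18*-9)=438, (-18*-34 - 7*-25)=787, (7*-31 - 31*-34)=837, (31*22 - 19*-31)=1271, (19*28 - -38*22)=1368, (-38*-9 - -24*28)=1014; twice the area = |5715| = 5715; area = 5715/2; boundary points = 2 + 1 + 3 + 1 + 3 + 1 = 11; strictly interior points = area - boundary/2 + 1 = 2853; answer 2853
Stage 3: S2 = 2853; w = 5; total draws C(13,6) = 1716; favorable C(8,6) = 28; P = 7/429; answer 7/429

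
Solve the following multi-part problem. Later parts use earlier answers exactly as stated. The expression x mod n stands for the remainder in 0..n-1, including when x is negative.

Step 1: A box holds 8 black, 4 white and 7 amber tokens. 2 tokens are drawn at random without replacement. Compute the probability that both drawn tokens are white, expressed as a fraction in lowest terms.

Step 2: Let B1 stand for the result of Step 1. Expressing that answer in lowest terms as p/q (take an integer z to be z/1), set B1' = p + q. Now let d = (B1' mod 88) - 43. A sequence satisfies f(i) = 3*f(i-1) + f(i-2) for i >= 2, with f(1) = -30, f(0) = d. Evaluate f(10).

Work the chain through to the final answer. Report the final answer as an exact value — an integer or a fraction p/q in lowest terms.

Step 1: total draws C(19,2) = 171; favorable C(4,2) = 6; P = 2/57; answer 2/57
Step 2: B1 = 2/57; threaded value p + q = 59; d = 16; f(2) = 3*(-30) + 1*(16) = -74; iterating: f(2)=-74, f(3)=-252, f(4)=-830, f(5)=-2742, f(6)=-9056, f(7)=-29910, f(8)=-98786, f(9)=-326268, f(10)=-1077590; answer -1077590

-1077590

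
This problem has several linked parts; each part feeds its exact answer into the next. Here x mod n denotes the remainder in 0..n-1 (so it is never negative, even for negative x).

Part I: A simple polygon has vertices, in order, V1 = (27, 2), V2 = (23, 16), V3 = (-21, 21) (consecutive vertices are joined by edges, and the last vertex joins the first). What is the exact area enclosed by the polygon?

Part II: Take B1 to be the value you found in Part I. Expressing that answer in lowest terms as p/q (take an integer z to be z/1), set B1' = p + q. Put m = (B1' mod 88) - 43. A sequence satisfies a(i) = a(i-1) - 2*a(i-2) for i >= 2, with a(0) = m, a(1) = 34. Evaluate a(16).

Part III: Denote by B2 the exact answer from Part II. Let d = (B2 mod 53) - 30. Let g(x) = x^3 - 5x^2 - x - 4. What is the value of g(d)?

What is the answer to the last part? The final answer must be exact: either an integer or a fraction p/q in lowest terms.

Part I: cross terms: (27*16 - 23*2)=386, (23*21 - -21*16)=819, (-21*2 - 27*21)=-609; twice the area = |596| = 596; area = 298; answer 298
Part II: B1 = 298; threaded value p + q = 299; m = -8; a(2) = 1*(34) - 2*(-8) = 50; iterating: a(2)=50, a(3)=-18, a(4)=-118, a(5)=-82, a(6)=154, a(7)=318, a(8)=10, a(9)=-626, a(10)=-646, a(11)=606, a(12)=1898, a(13)=686, a(14)=-3110, a(15)=-4482, a(16)=1738; answer 1738
Part III: B2 = 1738; d = 12; 1*(12)^3 - 5*(12)^2 - 1*(12)^1 - 4 = (1728) + (-720) + (-12) + (-4) = 992; answer 992

992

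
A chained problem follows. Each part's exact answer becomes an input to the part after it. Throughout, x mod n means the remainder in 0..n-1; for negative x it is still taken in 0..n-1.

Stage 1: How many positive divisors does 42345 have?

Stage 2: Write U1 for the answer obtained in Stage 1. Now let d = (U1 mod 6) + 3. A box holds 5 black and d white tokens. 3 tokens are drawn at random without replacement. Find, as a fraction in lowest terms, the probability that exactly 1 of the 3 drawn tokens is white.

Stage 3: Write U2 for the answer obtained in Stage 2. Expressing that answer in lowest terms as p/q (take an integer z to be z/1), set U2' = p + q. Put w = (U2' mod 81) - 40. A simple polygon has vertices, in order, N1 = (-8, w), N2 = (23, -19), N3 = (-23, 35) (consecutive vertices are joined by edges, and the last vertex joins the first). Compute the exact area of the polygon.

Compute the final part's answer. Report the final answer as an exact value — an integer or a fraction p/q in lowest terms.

331

Stage 1: 42345 = 3^2 * 5 * 941; number of divisors = (2+1) * (1+1) * (1+1) = 12; answer 12
Stage 2: U1 = 12; d = 3; total draws C(8,3) = 56; favorable C(3,1)*C(5,2) = 30; P = 15/28; answer 15/28
Stage 3: U2 = 15/28; threaded value p + q = 43; w = 3; cross terms: (-8*-19 - 23*3)=83, (23*35 - -23*-19)=368, (-23*3 - -8*35)=211; twice the area = |662| = 662; area = 331; answer 331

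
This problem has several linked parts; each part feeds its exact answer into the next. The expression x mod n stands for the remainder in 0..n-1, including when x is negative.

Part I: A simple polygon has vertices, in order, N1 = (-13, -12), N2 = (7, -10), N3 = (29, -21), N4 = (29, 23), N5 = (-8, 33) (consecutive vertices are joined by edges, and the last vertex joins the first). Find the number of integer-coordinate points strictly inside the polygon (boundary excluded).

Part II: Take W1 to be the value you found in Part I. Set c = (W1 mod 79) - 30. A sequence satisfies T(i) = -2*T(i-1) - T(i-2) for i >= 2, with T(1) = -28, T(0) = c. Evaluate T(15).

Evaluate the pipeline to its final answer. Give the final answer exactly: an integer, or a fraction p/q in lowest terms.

Part I: cross terms: (-13*-10 - 7*-12)=214, (7*-21 - 29*-10)=143, (29*23 - 29*-21)=1276, (29*33 - -8*23)=1141, (-8*-12 - -13*33)=525; twice the area = |3299| = 3299; area = 3299/2; boundary points = 2 + 11 + 44 + 1 + 5 = 63; strictly interior points = area - boundary/2 + 1 = 1619; answer 1619
Part II: W1 = 1619; c = 9; T(2) = -2*(-28) - 1*(9) = 47; iterating: T(2)=47, T(3)=-66, T(4)=85, T(5)=-104, T(6)=123, T(7)=-142, T(8)=161, T(9)=-180, T(10)=199, T(11)=-218, T(12)=237, T(13)=-256, T(14)=275, T(15)=-294; answer -294

-294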